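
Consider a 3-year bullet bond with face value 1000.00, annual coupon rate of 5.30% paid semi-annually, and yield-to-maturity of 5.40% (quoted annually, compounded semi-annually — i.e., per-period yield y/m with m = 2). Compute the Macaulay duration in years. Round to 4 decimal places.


Answer: Macaulay duration = 2.8126 years

Derivation:
Coupon per period c = face * coupon_rate / m = 26.500000
Periods per year m = 2; per-period yield y/m = 0.027000
Number of cashflows N = 6
Cashflows (t years, CF_t, discount factor 1/(1+y/m)^(m*t), PV):
  t = 0.5000: CF_t = 26.500000, DF = 0.973710, PV = 25.803311
  t = 1.0000: CF_t = 26.500000, DF = 0.948111, PV = 25.124937
  t = 1.5000: CF_t = 26.500000, DF = 0.923185, PV = 24.464399
  t = 2.0000: CF_t = 26.500000, DF = 0.898914, PV = 23.821225
  t = 2.5000: CF_t = 26.500000, DF = 0.875282, PV = 23.194961
  t = 3.0000: CF_t = 1026.500000, DF = 0.852270, PV = 874.855431
Price P = sum_t PV_t = 997.264264
Macaulay numerator sum_t t * PV_t:
  t * PV_t at t = 0.5000: 12.901655
  t * PV_t at t = 1.0000: 25.124937
  t * PV_t at t = 1.5000: 36.696598
  t * PV_t at t = 2.0000: 47.642451
  t * PV_t at t = 2.5000: 57.987404
  t * PV_t at t = 3.0000: 2624.566292
Macaulay duration D = (sum_t t * PV_t) / P = 2804.919338 / 997.264264 = 2.812614


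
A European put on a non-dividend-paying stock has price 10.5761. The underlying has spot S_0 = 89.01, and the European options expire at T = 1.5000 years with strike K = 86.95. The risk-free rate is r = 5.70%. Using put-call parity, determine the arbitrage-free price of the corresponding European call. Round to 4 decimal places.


Put-call parity: C - P = S_0 * exp(-qT) - K * exp(-rT).
S_0 * exp(-qT) = 89.0100 * 1.00000000 = 89.01000000
K * exp(-rT) = 86.9500 * 0.91805314 = 79.82472079
C = P + S*exp(-qT) - K*exp(-rT)
C = 10.5761 + 89.01000000 - 79.82472079 = 19.7614

Answer: Call price = 19.7614


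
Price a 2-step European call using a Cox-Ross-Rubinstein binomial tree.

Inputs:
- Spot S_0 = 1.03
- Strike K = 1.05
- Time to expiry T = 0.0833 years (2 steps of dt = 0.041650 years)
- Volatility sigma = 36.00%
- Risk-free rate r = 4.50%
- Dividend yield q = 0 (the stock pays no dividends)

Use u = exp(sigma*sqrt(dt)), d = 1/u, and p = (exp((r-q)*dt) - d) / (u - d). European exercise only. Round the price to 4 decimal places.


dt = T/N = 0.041650
u = exp(sigma*sqrt(dt)) = 1.076236; d = 1/u = 0.929164
p = (exp((r-q)*dt) - d) / (u - d) = 0.494396
Discount per step: exp(-r*dt) = 0.998128
Stock lattice S(k, i) with i counting down-moves:
  k=0: S(0,0) = 1.0300
  k=1: S(1,0) = 1.1085; S(1,1) = 0.9570
  k=2: S(2,0) = 1.1930; S(2,1) = 1.0300; S(2,2) = 0.8892
Terminal payoffs V(N, i) = max(S_T - K, 0):
  V(2,0) = 0.143033; V(2,1) = 0.000000; V(2,2) = 0.000000
Backward induction: V(k, i) = exp(-r*dt) * [p * V(k+1, i) + (1-p) * V(k+1, i+1)].
  V(1,0) = exp(-r*dt) * [p*0.143033 + (1-p)*0.000000] = 0.070583
  V(1,1) = exp(-r*dt) * [p*0.000000 + (1-p)*0.000000] = 0.000000
  V(0,0) = exp(-r*dt) * [p*0.070583 + (1-p)*0.000000] = 0.034830

Answer: Price = V(0,0) = 0.0348


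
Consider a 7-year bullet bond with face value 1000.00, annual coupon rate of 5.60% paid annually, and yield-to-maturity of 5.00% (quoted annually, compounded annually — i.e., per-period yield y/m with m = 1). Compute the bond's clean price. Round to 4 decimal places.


Coupon per period c = face * coupon_rate / m = 56.000000
Periods per year m = 1; per-period yield y/m = 0.050000
Number of cashflows N = 7
Cashflows (t years, CF_t, discount factor 1/(1+y/m)^(m*t), PV):
  t = 1.0000: CF_t = 56.000000, DF = 0.952381, PV = 53.333333
  t = 2.0000: CF_t = 56.000000, DF = 0.907029, PV = 50.793651
  t = 3.0000: CF_t = 56.000000, DF = 0.863838, PV = 48.374906
  t = 4.0000: CF_t = 56.000000, DF = 0.822702, PV = 46.071339
  t = 5.0000: CF_t = 56.000000, DF = 0.783526, PV = 43.877465
  t = 6.0000: CF_t = 56.000000, DF = 0.746215, PV = 41.788062
  t = 7.0000: CF_t = 1056.000000, DF = 0.710681, PV = 750.479485
Price P = sum_t PV_t = 1034.718240

Answer: Price = 1034.7182


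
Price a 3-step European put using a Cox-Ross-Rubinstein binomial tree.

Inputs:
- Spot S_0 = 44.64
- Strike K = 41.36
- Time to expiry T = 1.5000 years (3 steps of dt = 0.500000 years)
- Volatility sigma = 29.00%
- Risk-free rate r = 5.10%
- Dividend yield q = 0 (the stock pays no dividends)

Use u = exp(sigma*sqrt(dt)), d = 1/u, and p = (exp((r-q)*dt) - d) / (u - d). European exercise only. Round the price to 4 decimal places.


dt = T/N = 0.500000
u = exp(sigma*sqrt(dt)) = 1.227600; d = 1/u = 0.814598
p = (exp((r-q)*dt) - d) / (u - d) = 0.511451
Discount per step: exp(-r*dt) = 0.974822
Stock lattice S(k, i) with i counting down-moves:
  k=0: S(0,0) = 44.6400
  k=1: S(1,0) = 54.8001; S(1,1) = 36.3636
  k=2: S(2,0) = 67.2725; S(2,1) = 44.6400; S(2,2) = 29.6217
  k=3: S(3,0) = 82.5838; S(3,1) = 54.8001; S(3,2) = 36.3636; S(3,3) = 24.1298
Terminal payoffs V(N, i) = max(K - S_T, 0):
  V(3,0) = 0.000000; V(3,1) = 0.000000; V(3,2) = 4.996361; V(3,3) = 17.230204
Backward induction: V(k, i) = exp(-r*dt) * [p * V(k+1, i) + (1-p) * V(k+1, i+1)].
  V(2,0) = exp(-r*dt) * [p*0.000000 + (1-p)*0.000000] = 0.000000
  V(2,1) = exp(-r*dt) * [p*0.000000 + (1-p)*4.996361] = 2.379511
  V(2,2) = exp(-r*dt) * [p*4.996361 + (1-p)*17.230204] = 10.696919
  V(1,0) = exp(-r*dt) * [p*0.000000 + (1-p)*2.379511] = 1.133240
  V(1,1) = exp(-r*dt) * [p*2.379511 + (1-p)*10.696919] = 6.280757
  V(0,0) = exp(-r*dt) * [p*1.133240 + (1-p)*6.280757] = 3.556207

Answer: Price = V(0,0) = 3.5562


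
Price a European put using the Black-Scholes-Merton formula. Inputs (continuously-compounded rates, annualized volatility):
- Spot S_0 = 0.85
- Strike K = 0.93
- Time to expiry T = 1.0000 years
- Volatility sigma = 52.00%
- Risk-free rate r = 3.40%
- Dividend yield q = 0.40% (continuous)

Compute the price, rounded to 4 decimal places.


d1 = (ln(S/K) + (r - q + 0.5*sigma^2) * T) / (sigma * sqrt(T)) = 0.14471493
d2 = d1 - sigma * sqrt(T) = -0.37528507
exp(-rT) = 0.96657150; exp(-qT) = 0.99600799
P = K * exp(-rT) * N(-d2) - S_0 * exp(-qT) * N(-d1)
N(-d1) = 0.44246798; N(-d2) = 0.64627577
P = 0.9300 * 0.96657150 * 0.64627577 - 0.8500 * 0.99600799 * 0.44246798 = 0.2063

Answer: Price = 0.2063


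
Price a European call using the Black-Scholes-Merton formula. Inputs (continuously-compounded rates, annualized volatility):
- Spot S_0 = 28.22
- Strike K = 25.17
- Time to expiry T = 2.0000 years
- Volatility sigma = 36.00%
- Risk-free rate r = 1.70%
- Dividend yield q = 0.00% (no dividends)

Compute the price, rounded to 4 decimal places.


d1 = (ln(S/K) + (r - q + 0.5*sigma^2) * T) / (sigma * sqrt(T)) = 0.54600063
d2 = d1 - sigma * sqrt(T) = 0.03688375
exp(-rT) = 0.96657150; exp(-qT) = 1.00000000
C = S_0 * exp(-qT) * N(d1) - K * exp(-rT) * N(d2)
N(d1) = 0.70746725; N(d2) = 0.51471115
C = 28.2200 * 1.00000000 * 0.70746725 - 25.1700 * 0.96657150 * 0.51471115 = 7.4425

Answer: Price = 7.4425


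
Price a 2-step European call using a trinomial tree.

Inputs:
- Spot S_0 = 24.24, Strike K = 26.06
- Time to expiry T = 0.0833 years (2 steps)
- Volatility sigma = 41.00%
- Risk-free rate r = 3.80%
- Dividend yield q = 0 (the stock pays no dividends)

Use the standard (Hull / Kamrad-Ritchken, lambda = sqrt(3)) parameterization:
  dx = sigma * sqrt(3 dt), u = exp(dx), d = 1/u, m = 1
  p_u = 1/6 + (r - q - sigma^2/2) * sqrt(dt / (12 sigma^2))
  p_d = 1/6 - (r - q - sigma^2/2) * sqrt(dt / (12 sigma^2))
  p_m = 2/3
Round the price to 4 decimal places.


dt = T/N = 0.041650; dx = sigma*sqrt(3*dt) = 0.144928
u = exp(dx) = 1.155956; d = 1/u = 0.865085
p_u = 0.160050, p_m = 0.666667, p_d = 0.173284
Discount per step: exp(-r*dt) = 0.998419
Stock lattice S(k, j) with j the centered position index:
  k=0: S(0,+0) = 24.2400
  k=1: S(1,-1) = 20.9697; S(1,+0) = 24.2400; S(1,+1) = 28.0204
  k=2: S(2,-2) = 18.1405; S(2,-1) = 20.9697; S(2,+0) = 24.2400; S(2,+1) = 28.0204; S(2,+2) = 32.3903
Terminal payoffs V(N, j) = max(S_T - K, 0):
  V(2,-2) = 0.000000; V(2,-1) = 0.000000; V(2,+0) = 0.000000; V(2,+1) = 1.960379; V(2,+2) = 6.330331
Backward induction: V(k, j) = exp(-r*dt) * [p_u * V(k+1, j+1) + p_m * V(k+1, j) + p_d * V(k+1, j-1)]
  V(1,-1) = exp(-r*dt) * [p_u*0.000000 + p_m*0.000000 + p_d*0.000000] = 0.000000
  V(1,+0) = exp(-r*dt) * [p_u*1.960379 + p_m*0.000000 + p_d*0.000000] = 0.313262
  V(1,+1) = exp(-r*dt) * [p_u*6.330331 + p_m*1.960379 + p_d*0.000000] = 2.316417
  V(0,+0) = exp(-r*dt) * [p_u*2.316417 + p_m*0.313262 + p_d*0.000000] = 0.578666

Answer: Price = V(0,0) = 0.5787


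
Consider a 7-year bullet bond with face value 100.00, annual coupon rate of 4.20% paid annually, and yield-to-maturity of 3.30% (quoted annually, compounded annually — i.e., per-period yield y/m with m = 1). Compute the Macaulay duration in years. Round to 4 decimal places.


Coupon per period c = face * coupon_rate / m = 4.200000
Periods per year m = 1; per-period yield y/m = 0.033000
Number of cashflows N = 7
Cashflows (t years, CF_t, discount factor 1/(1+y/m)^(m*t), PV):
  t = 1.0000: CF_t = 4.200000, DF = 0.968054, PV = 4.065828
  t = 2.0000: CF_t = 4.200000, DF = 0.937129, PV = 3.935942
  t = 3.0000: CF_t = 4.200000, DF = 0.907192, PV = 3.810205
  t = 4.0000: CF_t = 4.200000, DF = 0.878211, PV = 3.688485
  t = 5.0000: CF_t = 4.200000, DF = 0.850156, PV = 3.570653
  t = 6.0000: CF_t = 4.200000, DF = 0.822997, PV = 3.456586
  t = 7.0000: CF_t = 104.200000, DF = 0.796705, PV = 83.016700
Price P = sum_t PV_t = 105.544399
Macaulay numerator sum_t t * PV_t:
  t * PV_t at t = 1.0000: 4.065828
  t * PV_t at t = 2.0000: 7.871883
  t * PV_t at t = 3.0000: 11.430615
  t * PV_t at t = 4.0000: 14.753939
  t * PV_t at t = 5.0000: 17.853266
  t * PV_t at t = 6.0000: 20.739516
  t * PV_t at t = 7.0000: 581.116903
Macaulay duration D = (sum_t t * PV_t) / P = 657.831951 / 105.544399 = 6.232751

Answer: Macaulay duration = 6.2328 years


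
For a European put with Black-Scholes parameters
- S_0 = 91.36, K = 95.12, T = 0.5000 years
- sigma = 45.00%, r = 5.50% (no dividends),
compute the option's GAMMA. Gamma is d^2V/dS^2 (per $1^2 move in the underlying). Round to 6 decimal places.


Answer: Gamma = 0.013627

Derivation:
d1 = 0.1187734914; d2 = -0.1994245602
phi(d1) = 0.3961382136; exp(-qT) = 1.0000000000; exp(-rT) = 0.9728746826
Gamma = exp(-qT) * phi(d1) / (S * sigma * sqrt(T)) = 1.0000000000 * 0.3961382136 / (91.3600 * 0.4500 * 0.7071067812) = 0.013627


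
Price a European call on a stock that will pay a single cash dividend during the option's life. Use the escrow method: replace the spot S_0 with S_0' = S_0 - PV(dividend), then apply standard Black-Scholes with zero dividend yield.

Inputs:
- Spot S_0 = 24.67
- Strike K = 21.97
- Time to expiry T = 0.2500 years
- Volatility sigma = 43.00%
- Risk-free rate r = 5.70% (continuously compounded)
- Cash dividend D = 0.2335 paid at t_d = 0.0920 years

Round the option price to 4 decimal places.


Answer: Price = 3.6638

Derivation:
PV(D) = D * exp(-r * t_d) = 0.2335 * 0.99476973 = 0.23227873
S_0' = S_0 - PV(D) = 24.6700 - 0.23227873 = 24.43772127
d1 = (ln(S_0'/K) + (r + sigma^2/2)*T) / (sigma*sqrt(T)) = 0.66889538
d2 = d1 - sigma*sqrt(T) = 0.45389538
exp(-rT) = 0.98585105
N(d1) = 0.74821889; N(d2) = 0.67504793
C = S_0' * N(d1) - K * exp(-rT) * N(d2) = 24.43772127 * 0.74821889 - 21.9700 * 0.98585105 * 0.67504793 = 3.6638


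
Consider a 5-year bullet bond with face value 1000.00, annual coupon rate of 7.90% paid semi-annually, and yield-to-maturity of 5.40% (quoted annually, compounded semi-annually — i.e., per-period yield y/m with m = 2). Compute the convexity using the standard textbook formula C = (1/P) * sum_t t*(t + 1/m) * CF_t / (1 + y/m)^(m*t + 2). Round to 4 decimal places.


Answer: Convexity = 21.0519

Derivation:
Coupon per period c = face * coupon_rate / m = 39.500000
Periods per year m = 2; per-period yield y/m = 0.027000
Number of cashflows N = 10
Cashflows (t years, CF_t, discount factor 1/(1+y/m)^(m*t), PV):
  t = 0.5000: CF_t = 39.500000, DF = 0.973710, PV = 38.461538
  t = 1.0000: CF_t = 39.500000, DF = 0.948111, PV = 37.450378
  t = 1.5000: CF_t = 39.500000, DF = 0.923185, PV = 36.465802
  t = 2.0000: CF_t = 39.500000, DF = 0.898914, PV = 35.507110
  t = 2.5000: CF_t = 39.500000, DF = 0.875282, PV = 34.573622
  t = 3.0000: CF_t = 39.500000, DF = 0.852270, PV = 33.664676
  t = 3.5000: CF_t = 39.500000, DF = 0.829864, PV = 32.779626
  t = 4.0000: CF_t = 39.500000, DF = 0.808047, PV = 31.917844
  t = 4.5000: CF_t = 39.500000, DF = 0.786803, PV = 31.078719
  t = 5.0000: CF_t = 1039.500000, DF = 0.766118, PV = 796.379474
Price P = sum_t PV_t = 1108.278787
Convexity numerator sum_t t*(t + 1/m) * CF_t / (1+y/m)^(m*t + 2):
  t = 0.5000: term = 18.232901
  t = 1.0000: term = 53.260664
  t = 1.5000: term = 103.720866
  t = 2.0000: term = 168.323378
  t = 2.5000: term = 245.847193
  t = 3.0000: term = 335.137361
  t = 3.5000: term = 435.102059
  t = 4.0000: term = 544.709770
  t = 4.5000: term = 662.986575
  t = 5.0000: term = 20764.040358
Convexity = (1/P) * sum = 23331.361125 / 1108.278787 = 21.051888


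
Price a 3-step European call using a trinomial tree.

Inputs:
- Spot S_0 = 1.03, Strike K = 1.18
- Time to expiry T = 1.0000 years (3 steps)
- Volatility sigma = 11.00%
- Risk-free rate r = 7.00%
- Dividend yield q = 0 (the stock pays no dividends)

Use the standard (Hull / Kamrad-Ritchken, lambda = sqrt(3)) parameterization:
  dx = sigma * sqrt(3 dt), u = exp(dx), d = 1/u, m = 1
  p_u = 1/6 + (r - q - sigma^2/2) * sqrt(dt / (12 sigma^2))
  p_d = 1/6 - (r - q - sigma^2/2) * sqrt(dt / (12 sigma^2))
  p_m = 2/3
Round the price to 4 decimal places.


Answer: Price = V(0,0) = 0.0177

Derivation:
dt = T/N = 0.333333; dx = sigma*sqrt(3*dt) = 0.110000
u = exp(dx) = 1.116278; d = 1/u = 0.895834
p_u = 0.263561, p_m = 0.666667, p_d = 0.069773
Discount per step: exp(-r*dt) = 0.976937
Stock lattice S(k, j) with j the centered position index:
  k=0: S(0,+0) = 1.0300
  k=1: S(1,-1) = 0.9227; S(1,+0) = 1.0300; S(1,+1) = 1.1498
  k=2: S(2,-2) = 0.8266; S(2,-1) = 0.9227; S(2,+0) = 1.0300; S(2,+1) = 1.1498; S(2,+2) = 1.2835
  k=3: S(3,-3) = 0.7405; S(3,-2) = 0.8266; S(3,-1) = 0.9227; S(3,+0) = 1.0300; S(3,+1) = 1.1498; S(3,+2) = 1.2835; S(3,+3) = 1.4327
Terminal payoffs V(N, j) = max(S_T - K, 0):
  V(3,-3) = 0.000000; V(3,-2) = 0.000000; V(3,-1) = 0.000000; V(3,+0) = 0.000000; V(3,+1) = 0.000000; V(3,+2) = 0.103459; V(3,+3) = 0.252697
Backward induction: V(k, j) = exp(-r*dt) * [p_u * V(k+1, j+1) + p_m * V(k+1, j) + p_d * V(k+1, j-1)]
  V(2,-2) = exp(-r*dt) * [p_u*0.000000 + p_m*0.000000 + p_d*0.000000] = 0.000000
  V(2,-1) = exp(-r*dt) * [p_u*0.000000 + p_m*0.000000 + p_d*0.000000] = 0.000000
  V(2,+0) = exp(-r*dt) * [p_u*0.000000 + p_m*0.000000 + p_d*0.000000] = 0.000000
  V(2,+1) = exp(-r*dt) * [p_u*0.103459 + p_m*0.000000 + p_d*0.000000] = 0.026639
  V(2,+2) = exp(-r*dt) * [p_u*0.252697 + p_m*0.103459 + p_d*0.000000] = 0.132447
  V(1,-1) = exp(-r*dt) * [p_u*0.000000 + p_m*0.000000 + p_d*0.000000] = 0.000000
  V(1,+0) = exp(-r*dt) * [p_u*0.026639 + p_m*0.000000 + p_d*0.000000] = 0.006859
  V(1,+1) = exp(-r*dt) * [p_u*0.132447 + p_m*0.026639 + p_d*0.000000] = 0.051452
  V(0,+0) = exp(-r*dt) * [p_u*0.051452 + p_m*0.006859 + p_d*0.000000] = 0.017715


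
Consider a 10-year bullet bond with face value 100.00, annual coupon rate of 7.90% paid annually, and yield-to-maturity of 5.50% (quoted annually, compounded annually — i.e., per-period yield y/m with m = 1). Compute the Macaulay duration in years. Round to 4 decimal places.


Coupon per period c = face * coupon_rate / m = 7.900000
Periods per year m = 1; per-period yield y/m = 0.055000
Number of cashflows N = 10
Cashflows (t years, CF_t, discount factor 1/(1+y/m)^(m*t), PV):
  t = 1.0000: CF_t = 7.900000, DF = 0.947867, PV = 7.488152
  t = 2.0000: CF_t = 7.900000, DF = 0.898452, PV = 7.097774
  t = 3.0000: CF_t = 7.900000, DF = 0.851614, PV = 6.727748
  t = 4.0000: CF_t = 7.900000, DF = 0.807217, PV = 6.377012
  t = 5.0000: CF_t = 7.900000, DF = 0.765134, PV = 6.044561
  t = 6.0000: CF_t = 7.900000, DF = 0.725246, PV = 5.729442
  t = 7.0000: CF_t = 7.900000, DF = 0.687437, PV = 5.430751
  t = 8.0000: CF_t = 7.900000, DF = 0.651599, PV = 5.147631
  t = 9.0000: CF_t = 7.900000, DF = 0.617629, PV = 4.879271
  t = 10.0000: CF_t = 107.900000, DF = 0.585431, PV = 63.167960
Price P = sum_t PV_t = 118.090302
Macaulay numerator sum_t t * PV_t:
  t * PV_t at t = 1.0000: 7.488152
  t * PV_t at t = 2.0000: 14.195548
  t * PV_t at t = 3.0000: 20.183244
  t * PV_t at t = 4.0000: 25.508049
  t * PV_t at t = 5.0000: 30.222807
  t * PV_t at t = 6.0000: 34.376652
  t * PV_t at t = 7.0000: 38.015256
  t * PV_t at t = 8.0000: 41.181049
  t * PV_t at t = 9.0000: 43.913440
  t * PV_t at t = 10.0000: 631.679595
Macaulay duration D = (sum_t t * PV_t) / P = 886.763792 / 118.090302 = 7.509201

Answer: Macaulay duration = 7.5092 years


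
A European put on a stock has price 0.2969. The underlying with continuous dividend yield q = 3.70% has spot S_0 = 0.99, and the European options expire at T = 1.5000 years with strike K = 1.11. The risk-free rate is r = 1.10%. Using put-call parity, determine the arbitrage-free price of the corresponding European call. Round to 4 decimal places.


Answer: Call price = 0.1416

Derivation:
Put-call parity: C - P = S_0 * exp(-qT) - K * exp(-rT).
S_0 * exp(-qT) = 0.9900 * 0.94601202 = 0.93655190
K * exp(-rT) = 1.1100 * 0.98363538 = 1.09183527
C = P + S*exp(-qT) - K*exp(-rT)
C = 0.2969 + 0.93655190 - 1.09183527 = 0.1416


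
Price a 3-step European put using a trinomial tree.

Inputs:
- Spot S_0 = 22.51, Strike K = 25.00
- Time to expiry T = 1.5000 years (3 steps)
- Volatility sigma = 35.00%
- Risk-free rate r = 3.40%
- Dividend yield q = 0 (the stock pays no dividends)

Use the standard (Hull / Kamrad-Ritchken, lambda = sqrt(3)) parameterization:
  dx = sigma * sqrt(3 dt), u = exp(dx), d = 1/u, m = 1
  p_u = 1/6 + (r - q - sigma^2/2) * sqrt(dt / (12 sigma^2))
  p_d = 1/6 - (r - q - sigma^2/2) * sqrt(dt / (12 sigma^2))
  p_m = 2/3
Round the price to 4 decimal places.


dt = T/N = 0.500000; dx = sigma*sqrt(3*dt) = 0.428661
u = exp(dx) = 1.535200; d = 1/u = 0.651381
p_u = 0.150774, p_m = 0.666667, p_d = 0.182559
Discount per step: exp(-r*dt) = 0.983144
Stock lattice S(k, j) with j the centered position index:
  k=0: S(0,+0) = 22.5100
  k=1: S(1,-1) = 14.6626; S(1,+0) = 22.5100; S(1,+1) = 34.5574
  k=2: S(2,-2) = 9.5509; S(2,-1) = 14.6626; S(2,+0) = 22.5100; S(2,+1) = 34.5574; S(2,+2) = 53.0525
  k=3: S(3,-3) = 6.2213; S(3,-2) = 9.5509; S(3,-1) = 14.6626; S(3,+0) = 22.5100; S(3,+1) = 34.5574; S(3,+2) = 53.0525; S(3,+3) = 81.4461
Terminal payoffs V(N, j) = max(K - S_T, 0):
  V(3,-3) = 18.778708; V(3,-2) = 15.449073; V(3,-1) = 10.337416; V(3,+0) = 2.490000; V(3,+1) = 0.000000; V(3,+2) = 0.000000; V(3,+3) = 0.000000
Backward induction: V(k, j) = exp(-r*dt) * [p_u * V(k+1, j+1) + p_m * V(k+1, j) + p_d * V(k+1, j-1)]
  V(2,-2) = exp(-r*dt) * [p_u*10.337416 + p_m*15.449073 + p_d*18.778708] = 15.028553
  V(2,-1) = exp(-r*dt) * [p_u*2.490000 + p_m*10.337416 + p_d*15.449073] = 9.917372
  V(2,+0) = exp(-r*dt) * [p_u*0.000000 + p_m*2.490000 + p_d*10.337416] = 3.487398
  V(2,+1) = exp(-r*dt) * [p_u*0.000000 + p_m*0.000000 + p_d*2.490000] = 0.446910
  V(2,+2) = exp(-r*dt) * [p_u*0.000000 + p_m*0.000000 + p_d*0.000000] = 0.000000
  V(1,-1) = exp(-r*dt) * [p_u*3.487398 + p_m*9.917372 + p_d*15.028553] = 9.714434
  V(1,+0) = exp(-r*dt) * [p_u*0.446910 + p_m*3.487398 + p_d*9.917372] = 4.131978
  V(1,+1) = exp(-r*dt) * [p_u*0.000000 + p_m*0.446910 + p_d*3.487398] = 0.918843
  V(0,+0) = exp(-r*dt) * [p_u*0.918843 + p_m*4.131978 + p_d*9.714434] = 4.587986

Answer: Price = V(0,0) = 4.5880


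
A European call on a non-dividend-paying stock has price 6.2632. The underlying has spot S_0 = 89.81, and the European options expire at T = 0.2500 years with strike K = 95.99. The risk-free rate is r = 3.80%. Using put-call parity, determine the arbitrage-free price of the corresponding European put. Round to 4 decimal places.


Answer: Put price = 11.5356

Derivation:
Put-call parity: C - P = S_0 * exp(-qT) - K * exp(-rT).
S_0 * exp(-qT) = 89.8100 * 1.00000000 = 89.81000000
K * exp(-rT) = 95.9900 * 0.99054498 = 95.08241286
P = C - S*exp(-qT) + K*exp(-rT)
P = 6.2632 - 89.81000000 + 95.08241286 = 11.5356


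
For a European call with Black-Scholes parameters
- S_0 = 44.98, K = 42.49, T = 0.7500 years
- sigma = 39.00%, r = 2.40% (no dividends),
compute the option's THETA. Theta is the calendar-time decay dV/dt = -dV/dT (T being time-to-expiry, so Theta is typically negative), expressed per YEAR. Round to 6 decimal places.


Answer: Theta = -4.265421

Derivation:
d1 = 0.3907823199; d2 = 0.0530324125
phi(d1) = 0.3696147825; exp(-qT) = 1.0000000000; exp(-rT) = 0.9821610324
Theta = -S*exp(-qT)*phi(d1)*sigma/(2*sqrt(T)) - r*K*exp(-rT)*N(d2) + q*S*exp(-qT)*N(d1)
N(d1) = 0.6520209277; N(d2) = 0.5211469587; sqrt(T) = 0.8660254038
Term 1 = -44.9800 * 1.0000000000 * 0.3696147825 * 0.3900 / (2 * 0.8660254038) = -3.7434562596
Term 2 = -0.0240 * 42.4900 * 0.9821610324 * 0.5211469587 = -0.5219643956
Term 3 = 0 (no dividend yield, q = 0)
Theta = -3.7434562596 + (-0.5219643956) + (0.0000000000) = -4.265421


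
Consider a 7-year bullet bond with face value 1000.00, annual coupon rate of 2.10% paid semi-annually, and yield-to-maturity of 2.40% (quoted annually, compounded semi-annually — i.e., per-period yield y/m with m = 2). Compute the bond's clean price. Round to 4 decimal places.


Coupon per period c = face * coupon_rate / m = 10.500000
Periods per year m = 2; per-period yield y/m = 0.012000
Number of cashflows N = 14
Cashflows (t years, CF_t, discount factor 1/(1+y/m)^(m*t), PV):
  t = 0.5000: CF_t = 10.500000, DF = 0.988142, PV = 10.375494
  t = 1.0000: CF_t = 10.500000, DF = 0.976425, PV = 10.252464
  t = 1.5000: CF_t = 10.500000, DF = 0.964847, PV = 10.130894
  t = 2.0000: CF_t = 10.500000, DF = 0.953406, PV = 10.010765
  t = 2.5000: CF_t = 10.500000, DF = 0.942101, PV = 9.892060
  t = 3.0000: CF_t = 10.500000, DF = 0.930930, PV = 9.774763
  t = 3.5000: CF_t = 10.500000, DF = 0.919891, PV = 9.658856
  t = 4.0000: CF_t = 10.500000, DF = 0.908983, PV = 9.544325
  t = 4.5000: CF_t = 10.500000, DF = 0.898205, PV = 9.431151
  t = 5.0000: CF_t = 10.500000, DF = 0.887554, PV = 9.319319
  t = 5.5000: CF_t = 10.500000, DF = 0.877030, PV = 9.208813
  t = 6.0000: CF_t = 10.500000, DF = 0.866630, PV = 9.099618
  t = 6.5000: CF_t = 10.500000, DF = 0.856354, PV = 8.991717
  t = 7.0000: CF_t = 1010.500000, DF = 0.846200, PV = 855.084714
Price P = sum_t PV_t = 980.774952

Answer: Price = 980.7750


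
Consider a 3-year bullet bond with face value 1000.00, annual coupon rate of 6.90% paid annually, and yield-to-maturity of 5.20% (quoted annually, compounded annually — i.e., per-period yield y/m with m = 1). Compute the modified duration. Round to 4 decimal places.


Answer: Modified duration = 2.6759

Derivation:
Coupon per period c = face * coupon_rate / m = 69.000000
Periods per year m = 1; per-period yield y/m = 0.052000
Number of cashflows N = 3
Cashflows (t years, CF_t, discount factor 1/(1+y/m)^(m*t), PV):
  t = 1.0000: CF_t = 69.000000, DF = 0.950570, PV = 65.589354
  t = 2.0000: CF_t = 69.000000, DF = 0.903584, PV = 62.347294
  t = 3.0000: CF_t = 1069.000000, DF = 0.858920, PV = 918.185618
Price P = sum_t PV_t = 1046.122266
First compute Macaulay numerator sum_t t * PV_t:
  t * PV_t at t = 1.0000: 65.589354
  t * PV_t at t = 2.0000: 124.694589
  t * PV_t at t = 3.0000: 2754.556853
Macaulay duration D = 2944.840795 / 1046.122266 = 2.815006
Modified duration = D / (1 + y/m) = 2.815006 / (1 + 0.052000) = 2.675862


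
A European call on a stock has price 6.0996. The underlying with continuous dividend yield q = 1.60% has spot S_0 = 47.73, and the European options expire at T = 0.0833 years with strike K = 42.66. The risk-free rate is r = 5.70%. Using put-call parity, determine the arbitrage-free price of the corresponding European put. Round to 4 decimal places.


Answer: Put price = 0.8911

Derivation:
Put-call parity: C - P = S_0 * exp(-qT) - K * exp(-rT).
S_0 * exp(-qT) = 47.7300 * 0.99866809 = 47.66642783
K * exp(-rT) = 42.6600 * 0.99526315 = 42.45792617
P = C - S*exp(-qT) + K*exp(-rT)
P = 6.0996 - 47.66642783 + 42.45792617 = 0.8911


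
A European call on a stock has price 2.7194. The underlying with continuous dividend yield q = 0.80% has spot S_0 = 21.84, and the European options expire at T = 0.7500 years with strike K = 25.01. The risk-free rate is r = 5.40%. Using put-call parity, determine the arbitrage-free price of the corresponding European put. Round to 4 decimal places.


Answer: Put price = 5.0274

Derivation:
Put-call parity: C - P = S_0 * exp(-qT) - K * exp(-rT).
S_0 * exp(-qT) = 21.8400 * 0.99401796 = 21.70935233
K * exp(-rT) = 25.0100 * 0.96030916 = 24.01733220
P = C - S*exp(-qT) + K*exp(-rT)
P = 2.7194 - 21.70935233 + 24.01733220 = 5.0274


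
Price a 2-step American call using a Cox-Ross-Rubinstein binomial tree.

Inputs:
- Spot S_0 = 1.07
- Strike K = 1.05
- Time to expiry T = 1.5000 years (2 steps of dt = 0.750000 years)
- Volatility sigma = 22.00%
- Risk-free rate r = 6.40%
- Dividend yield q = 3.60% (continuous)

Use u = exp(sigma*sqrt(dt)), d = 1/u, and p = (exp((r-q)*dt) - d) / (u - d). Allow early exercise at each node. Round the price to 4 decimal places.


dt = T/N = 0.750000
u = exp(sigma*sqrt(dt)) = 1.209885; d = 1/u = 0.826525
p = (exp((r-q)*dt) - d) / (u - d) = 0.507870
Discount per step: exp(-r*dt) = 0.953134
Stock lattice S(k, i) with i counting down-moves:
  k=0: S(0,0) = 1.0700
  k=1: S(1,0) = 1.2946; S(1,1) = 0.8844
  k=2: S(2,0) = 1.5663; S(2,1) = 1.0700; S(2,2) = 0.7310
Terminal payoffs V(N, i) = max(S_T - K, 0):
  V(2,0) = 0.516290; V(2,1) = 0.020000; V(2,2) = 0.000000
Backward induction: V(k, i) = exp(-r*dt) * [p * V(k+1, i) + (1-p) * V(k+1, i+1)]; then take max(V_cont, immediate exercise) for American.
  V(1,0) = exp(-r*dt) * [p*0.516290 + (1-p)*0.020000] = 0.259301; exercise = 0.244577; V(1,0) = max -> 0.259301
  V(1,1) = exp(-r*dt) * [p*0.020000 + (1-p)*0.000000] = 0.009681; exercise = 0.000000; V(1,1) = max -> 0.009681
  V(0,0) = exp(-r*dt) * [p*0.259301 + (1-p)*0.009681] = 0.130060; exercise = 0.020000; V(0,0) = max -> 0.130060

Answer: Price = V(0,0) = 0.1301


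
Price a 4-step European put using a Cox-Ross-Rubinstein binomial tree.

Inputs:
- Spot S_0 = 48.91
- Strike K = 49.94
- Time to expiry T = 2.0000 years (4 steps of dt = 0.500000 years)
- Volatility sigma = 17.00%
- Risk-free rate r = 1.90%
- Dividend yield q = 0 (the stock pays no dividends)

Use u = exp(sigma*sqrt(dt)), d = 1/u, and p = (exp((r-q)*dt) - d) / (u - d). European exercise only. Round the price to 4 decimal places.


dt = T/N = 0.500000
u = exp(sigma*sqrt(dt)) = 1.127732; d = 1/u = 0.886736
p = (exp((r-q)*dt) - d) / (u - d) = 0.509592
Discount per step: exp(-r*dt) = 0.990545
Stock lattice S(k, i) with i counting down-moves:
  k=0: S(0,0) = 48.9100
  k=1: S(1,0) = 55.1574; S(1,1) = 43.3702
  k=2: S(2,0) = 62.2027; S(2,1) = 48.9100; S(2,2) = 38.4580
  k=3: S(3,0) = 70.1479; S(3,1) = 55.1574; S(3,2) = 43.3702; S(3,3) = 34.1020
  k=4: S(4,0) = 79.1080; S(4,1) = 62.2027; S(4,2) = 48.9100; S(4,3) = 38.4580; S(4,4) = 30.2395
Terminal payoffs V(N, i) = max(K - S_T, 0):
  V(4,0) = 0.000000; V(4,1) = 0.000000; V(4,2) = 1.030000; V(4,3) = 11.482045; V(4,4) = 19.700493
Backward induction: V(k, i) = exp(-r*dt) * [p * V(k+1, i) + (1-p) * V(k+1, i+1)].
  V(3,0) = exp(-r*dt) * [p*0.000000 + (1-p)*0.000000] = 0.000000
  V(3,1) = exp(-r*dt) * [p*0.000000 + (1-p)*1.030000] = 0.500345
  V(3,2) = exp(-r*dt) * [p*1.030000 + (1-p)*11.482045] = 6.097566
  V(3,3) = exp(-r*dt) * [p*11.482045 + (1-p)*19.700493] = 15.365769
  V(2,0) = exp(-r*dt) * [p*0.000000 + (1-p)*0.500345] = 0.243053
  V(2,1) = exp(-r*dt) * [p*0.500345 + (1-p)*6.097566] = 3.214584
  V(2,2) = exp(-r*dt) * [p*6.097566 + (1-p)*15.365769] = 10.542142
  V(1,0) = exp(-r*dt) * [p*0.243053 + (1-p)*3.214584] = 1.684240
  V(1,1) = exp(-r*dt) * [p*3.214584 + (1-p)*10.542142] = 6.743709
  V(0,0) = exp(-r*dt) * [p*1.684240 + (1-p)*6.743709] = 4.126061

Answer: Price = V(0,0) = 4.1261


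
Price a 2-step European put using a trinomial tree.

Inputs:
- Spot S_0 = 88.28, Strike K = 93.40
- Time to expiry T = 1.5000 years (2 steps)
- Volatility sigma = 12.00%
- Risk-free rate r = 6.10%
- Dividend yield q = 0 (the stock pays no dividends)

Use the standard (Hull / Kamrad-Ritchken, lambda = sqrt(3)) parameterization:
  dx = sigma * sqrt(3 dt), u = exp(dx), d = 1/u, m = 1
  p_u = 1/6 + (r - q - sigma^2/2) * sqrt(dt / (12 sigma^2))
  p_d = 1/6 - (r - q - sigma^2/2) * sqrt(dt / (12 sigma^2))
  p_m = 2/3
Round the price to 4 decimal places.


Answer: Price = V(0,0) = 3.6111

Derivation:
dt = T/N = 0.750000; dx = sigma*sqrt(3*dt) = 0.180000
u = exp(dx) = 1.197217; d = 1/u = 0.835270
p_u = 0.278750, p_m = 0.666667, p_d = 0.054583
Discount per step: exp(-r*dt) = 0.955281
Stock lattice S(k, j) with j the centered position index:
  k=0: S(0,+0) = 88.2800
  k=1: S(1,-1) = 73.7377; S(1,+0) = 88.2800; S(1,+1) = 105.6903
  k=2: S(2,-2) = 61.5909; S(2,-1) = 73.7377; S(2,+0) = 88.2800; S(2,+1) = 105.6903; S(2,+2) = 126.5343
Terminal payoffs V(N, j) = max(K - S_T, 0):
  V(2,-2) = 31.809134; V(2,-1) = 19.662346; V(2,+0) = 5.120000; V(2,+1) = 0.000000; V(2,+2) = 0.000000
Backward induction: V(k, j) = exp(-r*dt) * [p_u * V(k+1, j+1) + p_m * V(k+1, j) + p_d * V(k+1, j-1)]
  V(1,-1) = exp(-r*dt) * [p_u*5.120000 + p_m*19.662346 + p_d*31.809134] = 15.544022
  V(1,+0) = exp(-r*dt) * [p_u*0.000000 + p_m*5.120000 + p_d*19.662346] = 4.285934
  V(1,+1) = exp(-r*dt) * [p_u*0.000000 + p_m*0.000000 + p_d*5.120000] = 0.266969
  V(0,+0) = exp(-r*dt) * [p_u*0.266969 + p_m*4.285934 + p_d*15.544022] = 3.611106


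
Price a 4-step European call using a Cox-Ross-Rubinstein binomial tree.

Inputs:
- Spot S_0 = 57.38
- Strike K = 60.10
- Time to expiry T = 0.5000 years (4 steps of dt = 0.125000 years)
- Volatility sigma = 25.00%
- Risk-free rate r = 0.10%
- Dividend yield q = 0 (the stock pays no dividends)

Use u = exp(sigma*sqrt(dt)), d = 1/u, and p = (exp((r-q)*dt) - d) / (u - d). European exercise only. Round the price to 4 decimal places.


dt = T/N = 0.125000
u = exp(sigma*sqrt(dt)) = 1.092412; d = 1/u = 0.915405
p = (exp((r-q)*dt) - d) / (u - d) = 0.478624
Discount per step: exp(-r*dt) = 0.999875
Stock lattice S(k, i) with i counting down-moves:
  k=0: S(0,0) = 57.3800
  k=1: S(1,0) = 62.6826; S(1,1) = 52.5260
  k=2: S(2,0) = 68.4753; S(2,1) = 57.3800; S(2,2) = 48.0825
  k=3: S(3,0) = 74.8032; S(3,1) = 62.6826; S(3,2) = 52.5260; S(3,3) = 44.0150
  k=4: S(4,0) = 81.7159; S(4,1) = 68.4753; S(4,2) = 57.3800; S(4,3) = 48.0825; S(4,4) = 40.2916
Terminal payoffs V(N, i) = max(S_T - K, 0):
  V(4,0) = 21.615949; V(4,1) = 8.375260; V(4,2) = 0.000000; V(4,3) = 0.000000; V(4,4) = 0.000000
Backward induction: V(k, i) = exp(-r*dt) * [p * V(k+1, i) + (1-p) * V(k+1, i+1)].
  V(3,0) = exp(-r*dt) * [p*21.615949 + (1-p)*8.375260] = 14.710726
  V(3,1) = exp(-r*dt) * [p*8.375260 + (1-p)*0.000000] = 4.008095
  V(3,2) = exp(-r*dt) * [p*0.000000 + (1-p)*0.000000] = 0.000000
  V(3,3) = exp(-r*dt) * [p*0.000000 + (1-p)*0.000000] = 0.000000
  V(2,0) = exp(-r*dt) * [p*14.710726 + (1-p)*4.008095] = 9.129485
  V(2,1) = exp(-r*dt) * [p*4.008095 + (1-p)*0.000000] = 1.918129
  V(2,2) = exp(-r*dt) * [p*0.000000 + (1-p)*0.000000] = 0.000000
  V(1,0) = exp(-r*dt) * [p*9.129485 + (1-p)*1.918129] = 5.368982
  V(1,1) = exp(-r*dt) * [p*1.918129 + (1-p)*0.000000] = 0.917947
  V(0,0) = exp(-r*dt) * [p*5.368982 + (1-p)*0.917947] = 3.047936

Answer: Price = V(0,0) = 3.0479


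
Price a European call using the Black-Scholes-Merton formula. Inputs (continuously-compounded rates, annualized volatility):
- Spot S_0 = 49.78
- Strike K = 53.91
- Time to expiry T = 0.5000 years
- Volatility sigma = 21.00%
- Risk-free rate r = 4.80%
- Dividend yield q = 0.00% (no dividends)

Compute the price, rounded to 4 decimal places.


Answer: Price = 1.8152

Derivation:
d1 = (ln(S/K) + (r - q + 0.5*sigma^2) * T) / (sigma * sqrt(T)) = -0.30087523
d2 = d1 - sigma * sqrt(T) = -0.44936766
exp(-rT) = 0.97628571; exp(-qT) = 1.00000000
C = S_0 * exp(-qT) * N(d1) - K * exp(-rT) * N(d2)
N(d1) = 0.38175482; N(d2) = 0.32658323
C = 49.7800 * 1.00000000 * 0.38175482 - 53.9100 * 0.97628571 * 0.32658323 = 1.8152


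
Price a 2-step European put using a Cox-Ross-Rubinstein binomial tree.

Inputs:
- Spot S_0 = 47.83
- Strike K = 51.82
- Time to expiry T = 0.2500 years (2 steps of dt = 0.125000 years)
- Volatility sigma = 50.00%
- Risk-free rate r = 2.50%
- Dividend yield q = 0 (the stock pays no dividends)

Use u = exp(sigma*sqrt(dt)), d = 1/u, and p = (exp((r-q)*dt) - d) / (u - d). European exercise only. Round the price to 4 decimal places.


Answer: Price = V(0,0) = 7.1646

Derivation:
dt = T/N = 0.125000
u = exp(sigma*sqrt(dt)) = 1.193365; d = 1/u = 0.837967
p = (exp((r-q)*dt) - d) / (u - d) = 0.464727
Discount per step: exp(-r*dt) = 0.996880
Stock lattice S(k, i) with i counting down-moves:
  k=0: S(0,0) = 47.8300
  k=1: S(1,0) = 57.0786; S(1,1) = 40.0800
  k=2: S(2,0) = 68.1156; S(2,1) = 47.8300; S(2,2) = 33.5857
Terminal payoffs V(N, i) = max(K - S_T, 0):
  V(2,0) = 0.000000; V(2,1) = 3.990000; V(2,2) = 18.234324
Backward induction: V(k, i) = exp(-r*dt) * [p * V(k+1, i) + (1-p) * V(k+1, i+1)].
  V(1,0) = exp(-r*dt) * [p*0.000000 + (1-p)*3.990000] = 2.129074
  V(1,1) = exp(-r*dt) * [p*3.990000 + (1-p)*18.234324] = 11.578359
  V(0,0) = exp(-r*dt) * [p*2.129074 + (1-p)*11.578359] = 7.164594


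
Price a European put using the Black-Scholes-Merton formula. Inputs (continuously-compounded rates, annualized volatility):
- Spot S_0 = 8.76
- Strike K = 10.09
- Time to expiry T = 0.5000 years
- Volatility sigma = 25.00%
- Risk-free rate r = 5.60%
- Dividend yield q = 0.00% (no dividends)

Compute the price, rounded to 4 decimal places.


d1 = (ln(S/K) + (r - q + 0.5*sigma^2) * T) / (sigma * sqrt(T)) = -0.55281003
d2 = d1 - sigma * sqrt(T) = -0.72958672
exp(-rT) = 0.97238837; exp(-qT) = 1.00000000
P = K * exp(-rT) * N(-d2) - S_0 * exp(-qT) * N(-d1)
N(-d1) = 0.70980325; N(-d2) = 0.76717858
P = 10.0900 * 0.97238837 * 0.76717858 - 8.7600 * 1.00000000 * 0.70980325 = 1.3092

Answer: Price = 1.3092


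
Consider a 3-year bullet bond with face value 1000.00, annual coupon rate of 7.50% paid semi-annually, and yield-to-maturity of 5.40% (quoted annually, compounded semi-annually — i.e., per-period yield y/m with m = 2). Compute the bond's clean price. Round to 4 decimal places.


Answer: Price = 1057.4505

Derivation:
Coupon per period c = face * coupon_rate / m = 37.500000
Periods per year m = 2; per-period yield y/m = 0.027000
Number of cashflows N = 6
Cashflows (t years, CF_t, discount factor 1/(1+y/m)^(m*t), PV):
  t = 0.5000: CF_t = 37.500000, DF = 0.973710, PV = 36.514119
  t = 1.0000: CF_t = 37.500000, DF = 0.948111, PV = 35.554157
  t = 1.5000: CF_t = 37.500000, DF = 0.923185, PV = 34.619432
  t = 2.0000: CF_t = 37.500000, DF = 0.898914, PV = 33.709281
  t = 2.5000: CF_t = 37.500000, DF = 0.875282, PV = 32.823059
  t = 3.0000: CF_t = 1037.500000, DF = 0.852270, PV = 884.230404
Price P = sum_t PV_t = 1057.450451


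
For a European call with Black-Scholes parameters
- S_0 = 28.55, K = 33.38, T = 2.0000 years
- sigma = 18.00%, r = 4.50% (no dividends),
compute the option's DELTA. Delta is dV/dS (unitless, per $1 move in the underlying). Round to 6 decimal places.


Answer: Delta = 0.447029

Derivation:
d1 = -0.1331717069; d2 = -0.3877301482
phi(d1) = 0.3954203570; exp(-qT) = 1.0000000000; exp(-rT) = 0.9139311853
N(d1) = 0.4470287931
Delta = exp(-qT) * N(d1) = 1.0000000000 * 0.4470287931 = 0.447029


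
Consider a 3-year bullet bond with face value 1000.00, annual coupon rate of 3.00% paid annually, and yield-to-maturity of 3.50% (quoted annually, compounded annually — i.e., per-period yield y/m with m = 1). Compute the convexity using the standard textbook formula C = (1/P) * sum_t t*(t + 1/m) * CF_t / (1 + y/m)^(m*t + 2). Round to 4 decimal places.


Answer: Convexity = 10.7686

Derivation:
Coupon per period c = face * coupon_rate / m = 30.000000
Periods per year m = 1; per-period yield y/m = 0.035000
Number of cashflows N = 3
Cashflows (t years, CF_t, discount factor 1/(1+y/m)^(m*t), PV):
  t = 1.0000: CF_t = 30.000000, DF = 0.966184, PV = 28.985507
  t = 2.0000: CF_t = 30.000000, DF = 0.933511, PV = 28.005321
  t = 3.0000: CF_t = 1030.000000, DF = 0.901943, PV = 929.000987
Price P = sum_t PV_t = 985.991815
Convexity numerator sum_t t*(t + 1/m) * CF_t / (1+y/m)^(m*t + 2):
  t = 1.0000: term = 54.116562
  t = 2.0000: term = 156.859601
  t = 3.0000: term = 10406.788342
Convexity = (1/P) * sum = 10617.764506 / 985.991815 = 10.768613


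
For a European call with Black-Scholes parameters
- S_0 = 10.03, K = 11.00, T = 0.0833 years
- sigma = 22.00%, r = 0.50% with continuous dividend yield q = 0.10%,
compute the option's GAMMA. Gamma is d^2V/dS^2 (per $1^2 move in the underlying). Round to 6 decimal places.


Answer: Gamma = 0.229561

Derivation:
d1 = -1.4168743931; d2 = -1.4803702197
phi(d1) = 0.1462109180; exp(-qT) = 0.9999167035; exp(-rT) = 0.9995835867
Gamma = exp(-qT) * phi(d1) / (S * sigma * sqrt(T)) = 0.9999167035 * 0.1462109180 / (10.0300 * 0.2200 * 0.2886173938) = 0.229561


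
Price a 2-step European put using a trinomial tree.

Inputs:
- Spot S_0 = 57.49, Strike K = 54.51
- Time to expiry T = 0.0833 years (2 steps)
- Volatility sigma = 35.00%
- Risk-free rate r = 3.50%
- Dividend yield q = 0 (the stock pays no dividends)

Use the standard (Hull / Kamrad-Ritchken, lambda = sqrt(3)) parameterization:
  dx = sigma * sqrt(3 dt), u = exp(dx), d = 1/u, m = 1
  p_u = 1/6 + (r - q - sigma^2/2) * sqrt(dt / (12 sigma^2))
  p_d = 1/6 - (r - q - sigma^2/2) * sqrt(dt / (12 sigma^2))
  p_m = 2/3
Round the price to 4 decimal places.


dt = T/N = 0.041650; dx = sigma*sqrt(3*dt) = 0.123719
u = exp(dx) = 1.131698; d = 1/u = 0.883628
p_u = 0.162248, p_m = 0.666667, p_d = 0.171085
Discount per step: exp(-r*dt) = 0.998543
Stock lattice S(k, j) with j the centered position index:
  k=0: S(0,+0) = 57.4900
  k=1: S(1,-1) = 50.7998; S(1,+0) = 57.4900; S(1,+1) = 65.0613
  k=2: S(2,-2) = 44.8881; S(2,-1) = 50.7998; S(2,+0) = 57.4900; S(2,+1) = 65.0613; S(2,+2) = 73.6297
Terminal payoffs V(N, j) = max(K - S_T, 0):
  V(2,-2) = 9.621881; V(2,-1) = 3.710217; V(2,+0) = 0.000000; V(2,+1) = 0.000000; V(2,+2) = 0.000000
Backward induction: V(k, j) = exp(-r*dt) * [p_u * V(k+1, j+1) + p_m * V(k+1, j) + p_d * V(k+1, j-1)]
  V(1,-1) = exp(-r*dt) * [p_u*0.000000 + p_m*3.710217 + p_d*9.621881] = 4.113638
  V(1,+0) = exp(-r*dt) * [p_u*0.000000 + p_m*0.000000 + p_d*3.710217] = 0.633839
  V(1,+1) = exp(-r*dt) * [p_u*0.000000 + p_m*0.000000 + p_d*0.000000] = 0.000000
  V(0,+0) = exp(-r*dt) * [p_u*0.000000 + p_m*0.633839 + p_d*4.113638] = 1.124701

Answer: Price = V(0,0) = 1.1247


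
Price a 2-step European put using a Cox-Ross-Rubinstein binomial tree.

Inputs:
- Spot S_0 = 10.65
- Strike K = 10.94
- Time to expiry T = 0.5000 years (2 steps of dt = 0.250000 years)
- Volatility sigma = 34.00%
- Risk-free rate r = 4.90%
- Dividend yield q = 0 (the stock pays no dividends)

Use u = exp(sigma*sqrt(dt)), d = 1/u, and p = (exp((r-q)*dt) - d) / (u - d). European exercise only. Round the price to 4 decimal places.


dt = T/N = 0.250000
u = exp(sigma*sqrt(dt)) = 1.185305; d = 1/u = 0.843665
p = (exp((r-q)*dt) - d) / (u - d) = 0.493679
Discount per step: exp(-r*dt) = 0.987825
Stock lattice S(k, i) with i counting down-moves:
  k=0: S(0,0) = 10.6500
  k=1: S(1,0) = 12.6235; S(1,1) = 8.9850
  k=2: S(2,0) = 14.9627; S(2,1) = 10.6500; S(2,2) = 7.5804
Terminal payoffs V(N, i) = max(K - S_T, 0):
  V(2,0) = 0.000000; V(2,1) = 0.290000; V(2,2) = 3.359646
Backward induction: V(k, i) = exp(-r*dt) * [p * V(k+1, i) + (1-p) * V(k+1, i+1)].
  V(1,0) = exp(-r*dt) * [p*0.000000 + (1-p)*0.290000] = 0.145045
  V(1,1) = exp(-r*dt) * [p*0.290000 + (1-p)*3.359646] = 1.821772
  V(0,0) = exp(-r*dt) * [p*0.145045 + (1-p)*1.821772] = 0.981905

Answer: Price = V(0,0) = 0.9819


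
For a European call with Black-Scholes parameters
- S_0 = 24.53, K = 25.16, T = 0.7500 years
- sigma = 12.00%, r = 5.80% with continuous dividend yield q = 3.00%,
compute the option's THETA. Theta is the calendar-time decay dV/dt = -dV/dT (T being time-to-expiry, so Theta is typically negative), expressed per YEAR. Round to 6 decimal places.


d1 = 0.0100211306; d2 = -0.0939019179
phi(d1) = 0.3989222494; exp(-qT) = 0.9777512372; exp(-rT) = 0.9574325541
Theta = -S*exp(-qT)*phi(d1)*sigma/(2*sqrt(T)) - r*K*exp(-rT)*N(d2) + q*S*exp(-qT)*N(d1)
N(d1) = 0.5039977858; N(d2) = 0.4625935352; sqrt(T) = 0.8660254038
Term 1 = -24.5300 * 0.9777512372 * 0.3989222494 * 0.1200 / (2 * 0.8660254038) = -0.6628798234
Term 2 = -0.0580 * 25.1600 * 0.9574325541 * 0.4625935352 = -0.6463181910
Term 3 = 0.0300 * 24.5300 * 0.9777512372 * 0.5039977858 = 0.3626400831
Theta = -0.6628798234 + (-0.6463181910) + (0.3626400831) = -0.946558

Answer: Theta = -0.946558
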